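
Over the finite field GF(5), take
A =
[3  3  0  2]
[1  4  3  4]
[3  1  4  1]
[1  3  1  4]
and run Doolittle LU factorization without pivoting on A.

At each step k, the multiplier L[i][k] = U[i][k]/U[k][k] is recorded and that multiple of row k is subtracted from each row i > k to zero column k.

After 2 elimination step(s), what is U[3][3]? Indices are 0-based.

Step 1: pivot at (0,0) is 3.
  row1 ← row1 − (2)·row0  ⇒  L[1][0]=2, U row1=(0, 3, 3, 0)
  row2 ← row2 − (1)·row0  ⇒  L[2][0]=1, U row2=(0, 3, 4, 4)
  row3 ← row3 − (2)·row0  ⇒  L[3][0]=2, U row3=(0, 2, 1, 0)
Step 2: pivot at (1,1) is 3.
  row2 ← row2 − (1)·row1  ⇒  L[2][1]=1, U row2=(0, 0, 1, 4)
  row3 ← row3 − (4)·row1  ⇒  L[3][1]=4, U row3=(0, 0, 4, 0)

U[3][3] = 0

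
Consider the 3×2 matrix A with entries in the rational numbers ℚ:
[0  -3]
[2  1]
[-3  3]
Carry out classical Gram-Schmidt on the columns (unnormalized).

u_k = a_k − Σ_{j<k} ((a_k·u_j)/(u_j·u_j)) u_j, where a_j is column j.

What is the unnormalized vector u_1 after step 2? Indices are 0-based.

u_1 = (-3, 27/13, 18/13)

Step 1: u_0 = a_0 = (0, 2, -3).
Step 2: u_1 = a_1 − (-7/13)·u_0 = (-3, 27/13, 18/13).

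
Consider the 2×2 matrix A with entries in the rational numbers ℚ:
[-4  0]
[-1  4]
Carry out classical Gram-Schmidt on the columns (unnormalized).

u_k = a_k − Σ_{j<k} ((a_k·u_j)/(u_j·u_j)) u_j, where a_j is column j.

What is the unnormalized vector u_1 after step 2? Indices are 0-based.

Step 1: u_0 = a_0 = (-4, -1).
Step 2: u_1 = a_1 − (-4/17)·u_0 = (-16/17, 64/17).

u_1 = (-16/17, 64/17)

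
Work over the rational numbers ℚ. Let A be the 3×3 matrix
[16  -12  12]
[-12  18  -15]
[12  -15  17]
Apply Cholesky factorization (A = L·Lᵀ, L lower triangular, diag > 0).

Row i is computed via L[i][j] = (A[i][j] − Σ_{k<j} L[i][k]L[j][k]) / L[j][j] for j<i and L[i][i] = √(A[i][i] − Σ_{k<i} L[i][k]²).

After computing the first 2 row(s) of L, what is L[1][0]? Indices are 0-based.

L[1][0] = -3

Step 1: L[0][0] = √(16) = 4.
  L[1][0] = (-12) / L[0][0] = -3.
Step 2: L[1][1] = √(9) = 3.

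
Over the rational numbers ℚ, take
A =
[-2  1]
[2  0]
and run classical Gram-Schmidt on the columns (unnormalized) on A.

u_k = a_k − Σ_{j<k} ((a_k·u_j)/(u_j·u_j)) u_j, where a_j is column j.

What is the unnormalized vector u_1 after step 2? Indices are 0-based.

Step 1: u_0 = a_0 = (-2, 2).
Step 2: u_1 = a_1 − (-1/4)·u_0 = (1/2, 1/2).

u_1 = (1/2, 1/2)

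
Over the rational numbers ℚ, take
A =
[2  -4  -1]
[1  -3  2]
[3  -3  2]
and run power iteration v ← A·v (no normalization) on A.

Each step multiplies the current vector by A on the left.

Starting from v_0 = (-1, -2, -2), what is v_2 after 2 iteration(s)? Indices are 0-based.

v_0 = (-1, -2, -2).
v_1 = A·v_0 = (8, 1, -1).
v_2 = A·v_1 = (13, 3, 19).

v_2 = (13, 3, 19)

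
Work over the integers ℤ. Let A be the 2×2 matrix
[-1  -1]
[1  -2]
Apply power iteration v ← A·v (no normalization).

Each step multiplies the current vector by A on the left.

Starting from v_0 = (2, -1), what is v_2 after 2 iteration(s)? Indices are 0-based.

v_0 = (2, -1).
v_1 = A·v_0 = (-1, 4).
v_2 = A·v_1 = (-3, -9).

v_2 = (-3, -9)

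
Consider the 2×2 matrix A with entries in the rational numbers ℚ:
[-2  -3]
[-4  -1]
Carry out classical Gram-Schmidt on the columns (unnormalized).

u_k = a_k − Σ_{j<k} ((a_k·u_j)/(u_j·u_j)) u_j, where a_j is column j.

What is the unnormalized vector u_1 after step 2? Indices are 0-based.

u_1 = (-2, 1)

Step 1: u_0 = a_0 = (-2, -4).
Step 2: u_1 = a_1 − (1/2)·u_0 = (-2, 1).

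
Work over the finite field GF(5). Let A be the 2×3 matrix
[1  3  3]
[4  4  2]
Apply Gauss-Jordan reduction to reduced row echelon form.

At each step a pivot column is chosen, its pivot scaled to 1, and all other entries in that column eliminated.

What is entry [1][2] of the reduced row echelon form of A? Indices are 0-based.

M[1][2] = 0

pivot(0,0)=1: scale R0 → (1, 3, 3)
  clear (1,0): R1 −= (4)R0 → (0, 2, 0)
pivot(1,1)=2: scale R1 → (0, 1, 0)
  clear (0,1): R0 −= (3)R1 → (1, 0, 3)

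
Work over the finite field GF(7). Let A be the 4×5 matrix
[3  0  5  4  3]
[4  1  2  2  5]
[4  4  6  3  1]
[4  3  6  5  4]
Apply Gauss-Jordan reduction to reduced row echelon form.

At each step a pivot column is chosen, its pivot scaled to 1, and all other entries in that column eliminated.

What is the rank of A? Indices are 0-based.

rank = 4

[1] R0 /= 3  ⇒  (1, 0, 4, 6, 1)
     R1 -= 4·R0  ⇒  (0, 1, 0, 6, 1)
     R2 -= 4·R0  ⇒  (0, 4, 4, 0, 4)
     R3 -= 4·R0  ⇒  (0, 3, 4, 2, 0)
[2] R1 /= 1  ⇒  (0, 1, 0, 6, 1)
     R2 -= 4·R1  ⇒  (0, 0, 4, 4, 0)
     R3 -= 3·R1  ⇒  (0, 0, 4, 5, 4)
[3] R2 /= 4  ⇒  (0, 0, 1, 1, 0)
     R0 -= 4·R2  ⇒  (1, 0, 0, 2, 1)
     R3 -= 4·R2  ⇒  (0, 0, 0, 1, 4)
[4] R3 /= 1  ⇒  (0, 0, 0, 1, 4)
     R0 -= 2·R3  ⇒  (1, 0, 0, 0, 0)
     R1 -= 6·R3  ⇒  (0, 1, 0, 0, 5)
     R2 -= 1·R3  ⇒  (0, 0, 1, 0, 3)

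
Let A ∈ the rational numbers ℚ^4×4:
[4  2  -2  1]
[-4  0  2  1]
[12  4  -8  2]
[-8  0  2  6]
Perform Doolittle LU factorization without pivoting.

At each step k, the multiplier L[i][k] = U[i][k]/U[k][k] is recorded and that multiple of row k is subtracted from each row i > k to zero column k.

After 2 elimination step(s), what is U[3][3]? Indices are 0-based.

[col 0] pivot 4
  R1 -= -1*R0 → (0, 2, 0, 2)  (L[1][0] := -1)
  R2 -= 3*R0 → (0, -2, -2, -1)  (L[2][0] := 3)
  R3 -= -2*R0 → (0, 4, -2, 8)  (L[3][0] := -2)
[col 1] pivot 2
  R2 -= -1*R1 → (0, 0, -2, 1)  (L[2][1] := -1)
  R3 -= 2*R1 → (0, 0, -2, 4)  (L[3][1] := 2)

U[3][3] = 4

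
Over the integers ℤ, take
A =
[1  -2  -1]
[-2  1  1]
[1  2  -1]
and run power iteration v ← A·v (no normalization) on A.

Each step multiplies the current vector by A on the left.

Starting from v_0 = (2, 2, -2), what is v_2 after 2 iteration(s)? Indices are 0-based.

v_0 = (2, 2, -2).
v_1 = A·v_0 = (0, -4, 8).
v_2 = A·v_1 = (0, 4, -16).

v_2 = (0, 4, -16)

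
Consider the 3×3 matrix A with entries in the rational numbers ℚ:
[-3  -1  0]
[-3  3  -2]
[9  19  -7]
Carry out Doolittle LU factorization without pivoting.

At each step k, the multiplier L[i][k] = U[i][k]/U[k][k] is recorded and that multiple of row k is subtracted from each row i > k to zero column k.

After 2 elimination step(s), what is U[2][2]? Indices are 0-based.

[col 0] pivot -3
  R1 -= 1*R0 → (0, 4, -2)  (L[1][0] := 1)
  R2 -= -3*R0 → (0, 16, -7)  (L[2][0] := -3)
[col 1] pivot 4
  R2 -= 4*R1 → (0, 0, 1)  (L[2][1] := 4)

U[2][2] = 1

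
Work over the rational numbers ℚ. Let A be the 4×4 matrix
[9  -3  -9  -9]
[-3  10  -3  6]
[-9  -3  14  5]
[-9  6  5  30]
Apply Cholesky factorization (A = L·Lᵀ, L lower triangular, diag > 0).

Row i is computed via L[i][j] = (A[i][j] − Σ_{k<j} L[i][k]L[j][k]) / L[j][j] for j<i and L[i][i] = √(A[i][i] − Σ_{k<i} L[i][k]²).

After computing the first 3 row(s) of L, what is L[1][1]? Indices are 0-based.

L[1][1] = 3

Step 1: L[0][0] = √(9) = 3.
  L[1][0] = (-3) / L[0][0] = -1.
Step 2: L[1][1] = √(9) = 3.
  L[2][0] = (-9) / L[0][0] = -3.
  L[2][1] = (-6) / L[1][1] = -2.
Step 3: L[2][2] = √(1) = 1.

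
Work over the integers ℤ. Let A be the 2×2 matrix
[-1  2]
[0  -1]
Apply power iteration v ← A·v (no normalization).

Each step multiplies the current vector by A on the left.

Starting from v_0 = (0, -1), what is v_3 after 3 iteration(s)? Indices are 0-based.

v_3 = (-6, 1)

v_0 = (0, -1).
v_1 = A·v_0 = (-2, 1).
v_2 = A·v_1 = (4, -1).
v_3 = A·v_2 = (-6, 1).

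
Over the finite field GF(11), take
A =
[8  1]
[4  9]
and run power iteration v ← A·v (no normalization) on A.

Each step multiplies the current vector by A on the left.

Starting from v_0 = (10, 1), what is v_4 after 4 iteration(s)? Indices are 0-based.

v_0 = (10, 1).
v_1 = A·v_0 = (4, 5).
v_2 = A·v_1 = (4, 6).
v_3 = A·v_2 = (5, 4).
v_4 = A·v_3 = (0, 1).

v_4 = (0, 1)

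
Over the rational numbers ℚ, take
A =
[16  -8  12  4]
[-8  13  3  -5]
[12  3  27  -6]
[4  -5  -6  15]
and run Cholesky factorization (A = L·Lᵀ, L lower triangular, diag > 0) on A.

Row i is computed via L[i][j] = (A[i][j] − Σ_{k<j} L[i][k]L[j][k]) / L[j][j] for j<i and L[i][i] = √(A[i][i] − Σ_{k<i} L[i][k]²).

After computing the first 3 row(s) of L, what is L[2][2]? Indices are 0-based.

Step 1: L[0][0] = √(16) = 4.
  L[1][0] = (-8) / L[0][0] = -2.
Step 2: L[1][1] = √(9) = 3.
  L[2][0] = (12) / L[0][0] = 3.
  L[2][1] = (9) / L[1][1] = 3.
Step 3: L[2][2] = √(9) = 3.

L[2][2] = 3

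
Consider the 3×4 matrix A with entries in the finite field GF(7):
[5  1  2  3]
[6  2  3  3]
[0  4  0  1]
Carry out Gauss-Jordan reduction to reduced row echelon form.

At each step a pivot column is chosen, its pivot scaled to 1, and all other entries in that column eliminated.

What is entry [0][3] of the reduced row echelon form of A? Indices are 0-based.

[1] R0 /= 5  ⇒  (1, 3, 6, 2)
     R1 -= 6·R0  ⇒  (0, 5, 2, 5)
[2] R1 /= 5  ⇒  (0, 1, 6, 1)
     R0 -= 3·R1  ⇒  (1, 0, 2, 6)
     R2 -= 4·R1  ⇒  (0, 0, 4, 4)
[3] R2 /= 4  ⇒  (0, 0, 1, 1)
     R0 -= 2·R2  ⇒  (1, 0, 0, 4)
     R1 -= 6·R2  ⇒  (0, 1, 0, 2)

M[0][3] = 4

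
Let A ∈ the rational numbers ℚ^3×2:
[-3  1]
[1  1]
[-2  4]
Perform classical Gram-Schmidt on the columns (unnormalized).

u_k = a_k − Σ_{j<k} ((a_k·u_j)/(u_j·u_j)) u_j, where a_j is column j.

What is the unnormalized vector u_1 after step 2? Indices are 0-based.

Step 1: u_0 = a_0 = (-3, 1, -2).
Step 2: u_1 = a_1 − (-5/7)·u_0 = (-8/7, 12/7, 18/7).

u_1 = (-8/7, 12/7, 18/7)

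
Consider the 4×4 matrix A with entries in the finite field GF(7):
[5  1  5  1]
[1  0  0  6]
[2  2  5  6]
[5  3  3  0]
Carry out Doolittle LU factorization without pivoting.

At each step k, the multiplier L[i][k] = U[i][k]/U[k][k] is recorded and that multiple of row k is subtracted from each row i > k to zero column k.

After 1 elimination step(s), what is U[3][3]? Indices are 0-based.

U[3][3] = 6

[col 0] pivot 5
  R1 -= 3*R0 → (0, 4, 6, 3)  (L[1][0] := 3)
  R2 -= 6*R0 → (0, 3, 3, 0)  (L[2][0] := 6)
  R3 -= 1*R0 → (0, 2, 5, 6)  (L[3][0] := 1)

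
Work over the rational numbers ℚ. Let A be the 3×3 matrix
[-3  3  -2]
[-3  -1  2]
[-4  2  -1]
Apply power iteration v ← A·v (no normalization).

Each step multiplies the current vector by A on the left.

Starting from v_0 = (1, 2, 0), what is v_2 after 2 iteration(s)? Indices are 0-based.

v_2 = (-24, -4, -22)

v_0 = (1, 2, 0).
v_1 = A·v_0 = (3, -5, 0).
v_2 = A·v_1 = (-24, -4, -22).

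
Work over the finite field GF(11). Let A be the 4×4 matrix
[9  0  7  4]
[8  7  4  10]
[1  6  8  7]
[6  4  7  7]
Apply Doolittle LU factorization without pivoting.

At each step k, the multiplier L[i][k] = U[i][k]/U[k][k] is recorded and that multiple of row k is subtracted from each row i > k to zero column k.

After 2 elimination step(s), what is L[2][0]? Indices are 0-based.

[col 0] pivot 9
  R1 -= 7*R0 → (0, 7, 10, 4)  (L[1][0] := 7)
  R2 -= 5*R0 → (0, 6, 6, 9)  (L[2][0] := 5)
  R3 -= 8*R0 → (0, 4, 6, 8)  (L[3][0] := 8)
[col 1] pivot 7
  R2 -= 4*R1 → (0, 0, 10, 4)  (L[2][1] := 4)
  R3 -= 10*R1 → (0, 0, 5, 1)  (L[3][1] := 10)

L[2][0] = 5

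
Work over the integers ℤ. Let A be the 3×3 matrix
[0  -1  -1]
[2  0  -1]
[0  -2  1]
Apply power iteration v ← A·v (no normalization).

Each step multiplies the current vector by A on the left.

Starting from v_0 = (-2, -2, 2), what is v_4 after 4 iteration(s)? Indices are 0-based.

v_4 = (-12, -54, 66)

v_0 = (-2, -2, 2).
v_1 = A·v_0 = (0, -6, 6).
v_2 = A·v_1 = (0, -6, 18).
v_3 = A·v_2 = (-12, -18, 30).
v_4 = A·v_3 = (-12, -54, 66).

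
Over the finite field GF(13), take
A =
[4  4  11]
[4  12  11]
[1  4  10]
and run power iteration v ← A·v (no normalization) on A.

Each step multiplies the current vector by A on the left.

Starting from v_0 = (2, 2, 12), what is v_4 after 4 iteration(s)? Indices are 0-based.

v_4 = (3, 4, 1)

v_0 = (2, 2, 12).
v_1 = A·v_0 = (5, 8, 0).
v_2 = A·v_1 = (0, 12, 11).
v_3 = A·v_2 = (0, 5, 2).
v_4 = A·v_3 = (3, 4, 1).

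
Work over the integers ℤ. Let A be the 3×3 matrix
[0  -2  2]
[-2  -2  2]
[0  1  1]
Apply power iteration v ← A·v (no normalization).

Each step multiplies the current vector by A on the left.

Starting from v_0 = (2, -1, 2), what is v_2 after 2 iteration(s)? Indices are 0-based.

v_2 = (-2, -14, 3)

v_0 = (2, -1, 2).
v_1 = A·v_0 = (6, 2, 1).
v_2 = A·v_1 = (-2, -14, 3).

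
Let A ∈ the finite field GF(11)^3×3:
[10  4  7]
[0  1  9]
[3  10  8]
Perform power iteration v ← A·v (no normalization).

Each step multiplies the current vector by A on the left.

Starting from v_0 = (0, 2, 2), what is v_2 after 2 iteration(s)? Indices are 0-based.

v_2 = (2, 3, 4)

v_0 = (0, 2, 2).
v_1 = A·v_0 = (0, 9, 3).
v_2 = A·v_1 = (2, 3, 4).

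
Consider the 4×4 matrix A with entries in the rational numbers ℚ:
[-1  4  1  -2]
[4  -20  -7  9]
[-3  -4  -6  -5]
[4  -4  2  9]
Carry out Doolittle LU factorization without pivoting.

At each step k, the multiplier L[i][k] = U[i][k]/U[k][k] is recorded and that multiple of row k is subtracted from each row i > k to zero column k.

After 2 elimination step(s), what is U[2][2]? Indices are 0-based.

U[2][2] = 3

Step 1: pivot at (0,0) is -1.
  row1 ← row1 − (-4)·row0  ⇒  L[1][0]=-4, U row1=(0, -4, -3, 1)
  row2 ← row2 − (3)·row0  ⇒  L[2][0]=3, U row2=(0, -16, -9, 1)
  row3 ← row3 − (-4)·row0  ⇒  L[3][0]=-4, U row3=(0, 12, 6, 1)
Step 2: pivot at (1,1) is -4.
  row2 ← row2 − (4)·row1  ⇒  L[2][1]=4, U row2=(0, 0, 3, -3)
  row3 ← row3 − (-3)·row1  ⇒  L[3][1]=-3, U row3=(0, 0, -3, 4)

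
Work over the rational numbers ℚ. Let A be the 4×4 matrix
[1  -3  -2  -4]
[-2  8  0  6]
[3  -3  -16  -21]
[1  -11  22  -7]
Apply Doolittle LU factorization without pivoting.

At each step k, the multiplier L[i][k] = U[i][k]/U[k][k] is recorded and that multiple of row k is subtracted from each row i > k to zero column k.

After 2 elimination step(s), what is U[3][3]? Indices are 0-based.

U[3][3] = -11

k=0: U[0][0]=1
  eliminate (1,0): mult=-2, new row 1: (0, 2, -4, -2); set L[1][0]=-2
  eliminate (2,0): mult=3, new row 2: (0, 6, -10, -9); set L[2][0]=3
  eliminate (3,0): mult=1, new row 3: (0, -8, 24, -3); set L[3][0]=1
k=1: U[1][1]=2
  eliminate (2,1): mult=3, new row 2: (0, 0, 2, -3); set L[2][1]=3
  eliminate (3,1): mult=-4, new row 3: (0, 0, 8, -11); set L[3][1]=-4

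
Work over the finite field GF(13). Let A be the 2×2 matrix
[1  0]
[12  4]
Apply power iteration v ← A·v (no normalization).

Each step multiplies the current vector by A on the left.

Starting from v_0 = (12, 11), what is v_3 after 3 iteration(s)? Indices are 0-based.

v_0 = (12, 11).
v_1 = A·v_0 = (12, 6).
v_2 = A·v_1 = (12, 12).
v_3 = A·v_2 = (12, 10).

v_3 = (12, 10)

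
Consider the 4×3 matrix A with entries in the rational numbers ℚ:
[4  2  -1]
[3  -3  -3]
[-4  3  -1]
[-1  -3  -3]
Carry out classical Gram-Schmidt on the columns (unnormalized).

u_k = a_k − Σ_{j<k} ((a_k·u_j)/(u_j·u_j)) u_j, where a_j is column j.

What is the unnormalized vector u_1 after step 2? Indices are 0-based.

Step 1: u_0 = a_0 = (4, 3, -4, -1).
Step 2: u_1 = a_1 − (-5/21)·u_0 = (62/21, -16/7, 43/21, -68/21).

u_1 = (62/21, -16/7, 43/21, -68/21)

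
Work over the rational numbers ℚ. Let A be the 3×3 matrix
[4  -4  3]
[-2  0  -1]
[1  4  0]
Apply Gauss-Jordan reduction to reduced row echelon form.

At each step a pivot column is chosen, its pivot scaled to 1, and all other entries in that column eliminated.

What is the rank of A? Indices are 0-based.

rank = 3

pivot(0,0)=4: scale R0 → (1, -1, 3/4)
  clear (1,0): R1 −= (-2)R0 → (0, -2, 1/2)
  clear (2,0): R2 −= (1)R0 → (0, 5, -3/4)
pivot(1,1)=-2: scale R1 → (0, 1, -1/4)
  clear (0,1): R0 −= (-1)R1 → (1, 0, 1/2)
  clear (2,1): R2 −= (5)R1 → (0, 0, 1/2)
pivot(2,2)=1/2: scale R2 → (0, 0, 1)
  clear (0,2): R0 −= (1/2)R2 → (1, 0, 0)
  clear (1,2): R1 −= (-1/4)R2 → (0, 1, 0)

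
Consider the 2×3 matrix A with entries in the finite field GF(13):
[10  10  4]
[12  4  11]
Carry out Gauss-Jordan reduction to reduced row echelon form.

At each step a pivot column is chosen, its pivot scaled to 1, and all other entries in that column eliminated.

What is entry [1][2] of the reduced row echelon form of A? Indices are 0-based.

M[1][2] = 8

pivot(0,0)=10: scale R0 → (1, 1, 3)
  clear (1,0): R1 −= (12)R0 → (0, 5, 1)
pivot(1,1)=5: scale R1 → (0, 1, 8)
  clear (0,1): R0 −= (1)R1 → (1, 0, 8)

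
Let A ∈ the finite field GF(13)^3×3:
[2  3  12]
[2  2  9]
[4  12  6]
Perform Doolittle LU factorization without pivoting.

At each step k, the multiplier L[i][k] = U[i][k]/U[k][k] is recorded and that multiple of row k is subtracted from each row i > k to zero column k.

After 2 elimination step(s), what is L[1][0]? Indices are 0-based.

L[1][0] = 1

[col 0] pivot 2
  R1 -= 1*R0 → (0, 12, 10)  (L[1][0] := 1)
  R2 -= 2*R0 → (0, 6, 8)  (L[2][0] := 2)
[col 1] pivot 12
  R2 -= 7*R1 → (0, 0, 3)  (L[2][1] := 7)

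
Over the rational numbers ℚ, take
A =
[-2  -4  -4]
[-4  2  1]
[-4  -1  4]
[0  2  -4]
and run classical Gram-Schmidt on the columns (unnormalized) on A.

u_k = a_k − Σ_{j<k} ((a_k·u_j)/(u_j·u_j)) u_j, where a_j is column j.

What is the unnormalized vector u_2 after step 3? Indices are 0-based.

Step 1: u_0 = a_0 = (-2, -4, -4, 0).
Step 2: u_1 = a_1 − (1/9)·u_0 = (-34/9, 22/9, -5/9, 2).
Step 3: u_2 = a_2 − (-1/3)·u_0 − (66/221)·u_1 = (-46/13, -235/221, 626/221, -1016/221).

u_2 = (-46/13, -235/221, 626/221, -1016/221)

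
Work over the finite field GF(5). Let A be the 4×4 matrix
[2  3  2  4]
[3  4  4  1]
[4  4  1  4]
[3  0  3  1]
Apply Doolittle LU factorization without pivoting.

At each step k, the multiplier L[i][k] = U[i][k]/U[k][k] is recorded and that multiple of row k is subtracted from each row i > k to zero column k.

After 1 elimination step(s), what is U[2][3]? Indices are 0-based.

U[2][3] = 1

[col 0] pivot 2
  R1 -= 4*R0 → (0, 2, 1, 0)  (L[1][0] := 4)
  R2 -= 2*R0 → (0, 3, 2, 1)  (L[2][0] := 2)
  R3 -= 4*R0 → (0, 3, 0, 0)  (L[3][0] := 4)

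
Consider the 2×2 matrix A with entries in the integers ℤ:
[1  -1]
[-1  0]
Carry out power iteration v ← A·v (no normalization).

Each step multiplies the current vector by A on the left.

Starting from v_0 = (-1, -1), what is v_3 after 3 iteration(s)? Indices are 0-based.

v_0 = (-1, -1).
v_1 = A·v_0 = (0, 1).
v_2 = A·v_1 = (-1, 0).
v_3 = A·v_2 = (-1, 1).

v_3 = (-1, 1)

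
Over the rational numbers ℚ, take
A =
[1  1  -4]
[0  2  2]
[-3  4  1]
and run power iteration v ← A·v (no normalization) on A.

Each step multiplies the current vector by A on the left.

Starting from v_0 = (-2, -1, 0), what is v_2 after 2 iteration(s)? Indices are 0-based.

v_2 = (-13, 0, 3)

v_0 = (-2, -1, 0).
v_1 = A·v_0 = (-3, -2, 2).
v_2 = A·v_1 = (-13, 0, 3).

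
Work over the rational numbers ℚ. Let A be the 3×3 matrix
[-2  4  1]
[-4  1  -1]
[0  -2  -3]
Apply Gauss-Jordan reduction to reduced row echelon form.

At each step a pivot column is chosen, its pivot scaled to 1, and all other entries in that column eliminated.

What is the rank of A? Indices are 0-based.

rank = 3

[1] R0 /= -2  ⇒  (1, -2, -1/2)
     R1 -= -4·R0  ⇒  (0, -7, -3)
[2] R1 /= -7  ⇒  (0, 1, 3/7)
     R0 -= -2·R1  ⇒  (1, 0, 5/14)
     R2 -= -2·R1  ⇒  (0, 0, -15/7)
[3] R2 /= -15/7  ⇒  (0, 0, 1)
     R0 -= 5/14·R2  ⇒  (1, 0, 0)
     R1 -= 3/7·R2  ⇒  (0, 1, 0)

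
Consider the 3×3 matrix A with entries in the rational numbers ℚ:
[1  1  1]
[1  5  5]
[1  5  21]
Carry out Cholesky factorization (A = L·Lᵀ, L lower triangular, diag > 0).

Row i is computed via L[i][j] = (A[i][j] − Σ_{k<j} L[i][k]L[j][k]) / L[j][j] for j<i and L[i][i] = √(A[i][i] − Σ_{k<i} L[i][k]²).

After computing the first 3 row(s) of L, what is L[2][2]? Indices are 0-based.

L[2][2] = 4

Step 1: L[0][0] = √(1) = 1.
  L[1][0] = (1) / L[0][0] = 1.
Step 2: L[1][1] = √(4) = 2.
  L[2][0] = (1) / L[0][0] = 1.
  L[2][1] = (4) / L[1][1] = 2.
Step 3: L[2][2] = √(16) = 4.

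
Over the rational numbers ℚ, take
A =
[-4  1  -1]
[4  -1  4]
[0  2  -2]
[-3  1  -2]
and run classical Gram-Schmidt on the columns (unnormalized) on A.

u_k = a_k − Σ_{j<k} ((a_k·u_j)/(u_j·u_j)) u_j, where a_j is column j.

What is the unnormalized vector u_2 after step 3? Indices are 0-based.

u_2 = (243/166, 255/166, -1/83, 8/83)

Step 1: u_0 = a_0 = (-4, 4, 0, -3).
Step 2: u_1 = a_1 − (-11/41)·u_0 = (-3/41, 3/41, 2, 8/41).
Step 3: u_2 = a_2 − (26/41)·u_0 − (-165/166)·u_1 = (243/166, 255/166, -1/83, 8/83).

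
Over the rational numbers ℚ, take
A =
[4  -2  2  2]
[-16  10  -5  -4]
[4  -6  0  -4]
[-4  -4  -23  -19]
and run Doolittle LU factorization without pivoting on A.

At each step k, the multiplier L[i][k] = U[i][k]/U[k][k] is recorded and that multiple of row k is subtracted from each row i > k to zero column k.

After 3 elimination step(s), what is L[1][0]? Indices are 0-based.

L[1][0] = -4

[col 0] pivot 4
  R1 -= -4*R0 → (0, 2, 3, 4)  (L[1][0] := -4)
  R2 -= 1*R0 → (0, -4, -2, -6)  (L[2][0] := 1)
  R3 -= -1*R0 → (0, -6, -21, -17)  (L[3][0] := -1)
[col 1] pivot 2
  R2 -= -2*R1 → (0, 0, 4, 2)  (L[2][1] := -2)
  R3 -= -3*R1 → (0, 0, -12, -5)  (L[3][1] := -3)
[col 2] pivot 4
  R3 -= -3*R2 → (0, 0, 0, 1)  (L[3][2] := -3)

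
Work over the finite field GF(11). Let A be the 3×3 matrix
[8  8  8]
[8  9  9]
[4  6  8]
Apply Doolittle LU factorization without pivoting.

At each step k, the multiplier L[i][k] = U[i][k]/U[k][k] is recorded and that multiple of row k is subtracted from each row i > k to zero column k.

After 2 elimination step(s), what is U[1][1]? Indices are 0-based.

U[1][1] = 1

k=0: U[0][0]=8
  eliminate (1,0): mult=1, new row 1: (0, 1, 1); set L[1][0]=1
  eliminate (2,0): mult=6, new row 2: (0, 2, 4); set L[2][0]=6
k=1: U[1][1]=1
  eliminate (2,1): mult=2, new row 2: (0, 0, 2); set L[2][1]=2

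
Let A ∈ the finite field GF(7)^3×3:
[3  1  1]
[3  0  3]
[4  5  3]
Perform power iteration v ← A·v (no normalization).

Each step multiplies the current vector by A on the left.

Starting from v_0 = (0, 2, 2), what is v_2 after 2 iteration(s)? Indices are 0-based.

v_0 = (0, 2, 2).
v_1 = A·v_0 = (4, 6, 2).
v_2 = A·v_1 = (6, 4, 3).

v_2 = (6, 4, 3)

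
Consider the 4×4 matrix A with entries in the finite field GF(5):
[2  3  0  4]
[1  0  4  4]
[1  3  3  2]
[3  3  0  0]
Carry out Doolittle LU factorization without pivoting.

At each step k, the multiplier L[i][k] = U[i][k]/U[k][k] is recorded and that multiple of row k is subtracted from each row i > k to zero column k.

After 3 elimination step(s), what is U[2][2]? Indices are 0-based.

U[2][2] = 2

Step 1: pivot at (0,0) is 2.
  row1 ← row1 − (3)·row0  ⇒  L[1][0]=3, U row1=(0, 1, 4, 2)
  row2 ← row2 − (3)·row0  ⇒  L[2][0]=3, U row2=(0, 4, 3, 0)
  row3 ← row3 − (4)·row0  ⇒  L[3][0]=4, U row3=(0, 1, 0, 4)
Step 2: pivot at (1,1) is 1.
  row2 ← row2 − (4)·row1  ⇒  L[2][1]=4, U row2=(0, 0, 2, 2)
  row3 ← row3 − (1)·row1  ⇒  L[3][1]=1, U row3=(0, 0, 1, 2)
Step 3: pivot at (2,2) is 2.
  row3 ← row3 − (3)·row2  ⇒  L[3][2]=3, U row3=(0, 0, 0, 1)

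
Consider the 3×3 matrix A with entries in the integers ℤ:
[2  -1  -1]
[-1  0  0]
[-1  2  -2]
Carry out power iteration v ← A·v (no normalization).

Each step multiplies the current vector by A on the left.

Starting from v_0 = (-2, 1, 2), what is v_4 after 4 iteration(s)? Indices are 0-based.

v_4 = (-124, 50, 66)

v_0 = (-2, 1, 2).
v_1 = A·v_0 = (-7, 2, 0).
v_2 = A·v_1 = (-16, 7, 11).
v_3 = A·v_2 = (-50, 16, 8).
v_4 = A·v_3 = (-124, 50, 66).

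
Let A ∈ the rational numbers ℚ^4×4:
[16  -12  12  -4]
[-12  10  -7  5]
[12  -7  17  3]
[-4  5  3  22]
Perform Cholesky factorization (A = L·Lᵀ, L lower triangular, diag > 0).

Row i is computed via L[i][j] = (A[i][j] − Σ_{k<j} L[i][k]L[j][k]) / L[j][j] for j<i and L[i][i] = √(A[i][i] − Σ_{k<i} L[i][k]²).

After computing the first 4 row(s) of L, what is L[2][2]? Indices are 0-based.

L[2][2] = 2

Step 1: L[0][0] = √(16) = 4.
  L[1][0] = (-12) / L[0][0] = -3.
Step 2: L[1][1] = √(1) = 1.
  L[2][0] = (12) / L[0][0] = 3.
  L[2][1] = (2) / L[1][1] = 2.
Step 3: L[2][2] = √(4) = 2.
  L[3][0] = (-4) / L[0][0] = -1.
  L[3][1] = (2) / L[1][1] = 2.
  L[3][2] = (2) / L[2][2] = 1.
Step 4: L[3][3] = √(16) = 4.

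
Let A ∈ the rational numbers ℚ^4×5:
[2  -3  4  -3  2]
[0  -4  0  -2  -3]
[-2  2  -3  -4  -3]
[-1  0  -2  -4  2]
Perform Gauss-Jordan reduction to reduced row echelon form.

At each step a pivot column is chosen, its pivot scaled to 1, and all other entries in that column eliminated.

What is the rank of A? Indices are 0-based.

rank = 4

[1] R0 /= 2  ⇒  (1, -3/2, 2, -3/2, 1)
     R2 -= -2·R0  ⇒  (0, -1, 1, -7, -1)
     R3 -= -1·R0  ⇒  (0, -3/2, 0, -11/2, 3)
[2] R1 /= -4  ⇒  (0, 1, 0, 1/2, 3/4)
     R0 -= -3/2·R1  ⇒  (1, 0, 2, -3/4, 17/8)
     R2 -= -1·R1  ⇒  (0, 0, 1, -13/2, -1/4)
     R3 -= -3/2·R1  ⇒  (0, 0, 0, -19/4, 33/8)
[3] R2 /= 1  ⇒  (0, 0, 1, -13/2, -1/4)
     R0 -= 2·R2  ⇒  (1, 0, 0, 49/4, 21/8)
[4] R3 /= -19/4  ⇒  (0, 0, 0, 1, -33/38)
     R0 -= 49/4·R3  ⇒  (1, 0, 0, 0, 252/19)
     R1 -= 1/2·R3  ⇒  (0, 1, 0, 0, 45/38)
     R2 -= -13/2·R3  ⇒  (0, 0, 1, 0, -112/19)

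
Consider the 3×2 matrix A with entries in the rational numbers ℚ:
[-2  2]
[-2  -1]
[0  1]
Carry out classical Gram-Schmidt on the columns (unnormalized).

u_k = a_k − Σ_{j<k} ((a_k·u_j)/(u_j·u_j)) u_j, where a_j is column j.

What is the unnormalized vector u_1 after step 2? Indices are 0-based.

u_1 = (3/2, -3/2, 1)

Step 1: u_0 = a_0 = (-2, -2, 0).
Step 2: u_1 = a_1 − (-1/4)·u_0 = (3/2, -3/2, 1).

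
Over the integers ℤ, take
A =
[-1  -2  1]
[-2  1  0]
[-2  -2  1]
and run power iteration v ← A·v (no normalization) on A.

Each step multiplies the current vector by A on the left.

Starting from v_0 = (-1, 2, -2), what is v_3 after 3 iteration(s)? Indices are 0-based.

v_3 = (-23, 28, -16)

v_0 = (-1, 2, -2).
v_1 = A·v_0 = (-5, 4, -4).
v_2 = A·v_1 = (-7, 14, -2).
v_3 = A·v_2 = (-23, 28, -16).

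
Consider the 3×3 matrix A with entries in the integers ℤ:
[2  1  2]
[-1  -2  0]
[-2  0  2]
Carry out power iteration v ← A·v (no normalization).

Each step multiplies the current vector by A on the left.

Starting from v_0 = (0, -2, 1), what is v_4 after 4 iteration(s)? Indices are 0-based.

v_0 = (0, -2, 1).
v_1 = A·v_0 = (0, 4, 2).
v_2 = A·v_1 = (8, -8, 4).
v_3 = A·v_2 = (16, 8, -8).
v_4 = A·v_3 = (24, -32, -48).

v_4 = (24, -32, -48)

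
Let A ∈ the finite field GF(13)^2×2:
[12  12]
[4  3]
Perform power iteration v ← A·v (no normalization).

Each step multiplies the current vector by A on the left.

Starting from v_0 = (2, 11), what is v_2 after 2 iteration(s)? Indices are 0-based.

v_2 = (11, 6)

v_0 = (2, 11).
v_1 = A·v_0 = (0, 2).
v_2 = A·v_1 = (11, 6).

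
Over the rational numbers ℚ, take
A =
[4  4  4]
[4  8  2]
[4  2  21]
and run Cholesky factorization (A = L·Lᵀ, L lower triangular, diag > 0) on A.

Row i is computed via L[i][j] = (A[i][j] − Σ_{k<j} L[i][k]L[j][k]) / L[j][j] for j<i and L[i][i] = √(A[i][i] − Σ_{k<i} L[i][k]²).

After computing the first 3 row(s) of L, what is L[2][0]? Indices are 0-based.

L[2][0] = 2

Step 1: L[0][0] = √(4) = 2.
  L[1][0] = (4) / L[0][0] = 2.
Step 2: L[1][1] = √(4) = 2.
  L[2][0] = (4) / L[0][0] = 2.
  L[2][1] = (-2) / L[1][1] = -1.
Step 3: L[2][2] = √(16) = 4.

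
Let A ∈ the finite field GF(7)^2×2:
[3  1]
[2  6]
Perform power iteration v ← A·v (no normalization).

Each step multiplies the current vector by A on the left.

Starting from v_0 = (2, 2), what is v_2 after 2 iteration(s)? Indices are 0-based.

v_2 = (5, 0)

v_0 = (2, 2).
v_1 = A·v_0 = (1, 2).
v_2 = A·v_1 = (5, 0).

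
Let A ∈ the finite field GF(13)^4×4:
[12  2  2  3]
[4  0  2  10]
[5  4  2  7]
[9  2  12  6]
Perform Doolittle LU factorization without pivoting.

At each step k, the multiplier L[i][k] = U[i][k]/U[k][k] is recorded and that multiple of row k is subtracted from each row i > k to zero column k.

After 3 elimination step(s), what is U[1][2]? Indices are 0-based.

k=0: U[0][0]=12
  eliminate (1,0): mult=9, new row 1: (0, 8, 10, 9); set L[1][0]=9
  eliminate (2,0): mult=8, new row 2: (0, 1, 12, 9); set L[2][0]=8
  eliminate (3,0): mult=4, new row 3: (0, 7, 4, 7); set L[3][0]=4
k=1: U[1][1]=8
  eliminate (2,1): mult=5, new row 2: (0, 0, 1, 3); set L[2][1]=5
  eliminate (3,1): mult=9, new row 3: (0, 0, 5, 4); set L[3][1]=9
k=2: U[2][2]=1
  eliminate (3,2): mult=5, new row 3: (0, 0, 0, 2); set L[3][2]=5

U[1][2] = 10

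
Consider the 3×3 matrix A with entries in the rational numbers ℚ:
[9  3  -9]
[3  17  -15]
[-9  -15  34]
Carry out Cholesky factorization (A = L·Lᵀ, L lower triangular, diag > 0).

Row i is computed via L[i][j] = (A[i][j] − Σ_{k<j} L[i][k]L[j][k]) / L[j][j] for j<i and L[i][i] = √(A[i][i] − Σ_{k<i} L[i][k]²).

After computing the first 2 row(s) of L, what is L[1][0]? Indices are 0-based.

L[1][0] = 1

Step 1: L[0][0] = √(9) = 3.
  L[1][0] = (3) / L[0][0] = 1.
Step 2: L[1][1] = √(16) = 4.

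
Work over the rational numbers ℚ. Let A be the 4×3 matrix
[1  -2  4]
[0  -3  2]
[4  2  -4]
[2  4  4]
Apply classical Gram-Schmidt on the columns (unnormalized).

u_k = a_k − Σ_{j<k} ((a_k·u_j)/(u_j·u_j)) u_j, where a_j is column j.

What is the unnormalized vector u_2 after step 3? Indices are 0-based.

u_2 = (1896/497, 112/71, -1656/497, 2364/497)

Step 1: u_0 = a_0 = (1, 0, 4, 2).
Step 2: u_1 = a_1 − (2/3)·u_0 = (-8/3, -3, -2/3, 8/3).
Step 3: u_2 = a_2 − (-4/21)·u_0 − (-10/71)·u_1 = (1896/497, 112/71, -1656/497, 2364/497).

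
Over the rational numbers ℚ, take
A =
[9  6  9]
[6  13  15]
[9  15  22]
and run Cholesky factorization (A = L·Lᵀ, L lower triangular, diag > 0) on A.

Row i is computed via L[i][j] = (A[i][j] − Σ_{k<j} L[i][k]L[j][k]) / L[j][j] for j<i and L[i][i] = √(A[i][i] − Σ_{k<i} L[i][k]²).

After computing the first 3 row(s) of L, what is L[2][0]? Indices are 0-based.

L[2][0] = 3

Step 1: L[0][0] = √(9) = 3.
  L[1][0] = (6) / L[0][0] = 2.
Step 2: L[1][1] = √(9) = 3.
  L[2][0] = (9) / L[0][0] = 3.
  L[2][1] = (9) / L[1][1] = 3.
Step 3: L[2][2] = √(4) = 2.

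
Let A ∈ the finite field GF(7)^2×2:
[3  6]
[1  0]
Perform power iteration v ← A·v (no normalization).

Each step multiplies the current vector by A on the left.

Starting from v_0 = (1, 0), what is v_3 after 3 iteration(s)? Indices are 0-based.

v_3 = (0, 1)

v_0 = (1, 0).
v_1 = A·v_0 = (3, 1).
v_2 = A·v_1 = (1, 3).
v_3 = A·v_2 = (0, 1).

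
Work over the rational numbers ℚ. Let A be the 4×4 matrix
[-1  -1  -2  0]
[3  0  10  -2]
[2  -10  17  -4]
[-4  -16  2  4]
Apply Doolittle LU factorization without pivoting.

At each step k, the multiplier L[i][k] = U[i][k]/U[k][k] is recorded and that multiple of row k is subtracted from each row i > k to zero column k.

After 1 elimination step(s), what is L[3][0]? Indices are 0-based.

Step 1: pivot at (0,0) is -1.
  row1 ← row1 − (-3)·row0  ⇒  L[1][0]=-3, U row1=(0, -3, 4, -2)
  row2 ← row2 − (-2)·row0  ⇒  L[2][0]=-2, U row2=(0, -12, 13, -4)
  row3 ← row3 − (4)·row0  ⇒  L[3][0]=4, U row3=(0, -12, 10, 4)

L[3][0] = 4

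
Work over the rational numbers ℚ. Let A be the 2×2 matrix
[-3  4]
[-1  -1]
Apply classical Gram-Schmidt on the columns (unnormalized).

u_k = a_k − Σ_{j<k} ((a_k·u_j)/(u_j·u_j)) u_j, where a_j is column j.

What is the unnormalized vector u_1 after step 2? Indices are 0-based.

Step 1: u_0 = a_0 = (-3, -1).
Step 2: u_1 = a_1 − (-11/10)·u_0 = (7/10, -21/10).

u_1 = (7/10, -21/10)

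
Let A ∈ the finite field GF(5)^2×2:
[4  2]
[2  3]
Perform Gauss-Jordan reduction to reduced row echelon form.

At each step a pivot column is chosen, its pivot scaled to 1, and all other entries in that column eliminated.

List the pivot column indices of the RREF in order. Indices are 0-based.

step 1: normalize row 0 (÷4) = (1, 3)
  row 1: subtract 2×row0 = (0, 2)
step 2: normalize row 1 (÷2) = (0, 1)
  row 0: subtract 3×row1 = (1, 0)

pivot columns: 0, 1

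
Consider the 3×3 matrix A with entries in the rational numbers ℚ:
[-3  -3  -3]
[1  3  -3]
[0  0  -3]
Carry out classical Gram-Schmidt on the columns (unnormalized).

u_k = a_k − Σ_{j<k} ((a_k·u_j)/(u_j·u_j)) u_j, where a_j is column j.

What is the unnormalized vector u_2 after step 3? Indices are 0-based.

u_2 = (0, 0, -3)

Step 1: u_0 = a_0 = (-3, 1, 0).
Step 2: u_1 = a_1 − (6/5)·u_0 = (3/5, 9/5, 0).
Step 3: u_2 = a_2 − (3/5)·u_0 − (-2)·u_1 = (0, 0, -3).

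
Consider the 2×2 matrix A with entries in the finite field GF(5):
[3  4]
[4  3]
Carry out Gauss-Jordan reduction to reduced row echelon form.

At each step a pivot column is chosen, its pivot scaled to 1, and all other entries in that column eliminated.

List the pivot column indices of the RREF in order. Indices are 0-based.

step 1: normalize row 0 (÷3) = (1, 3)
  row 1: subtract 4×row0 = (0, 1)
step 2: normalize row 1 (÷1) = (0, 1)
  row 0: subtract 3×row1 = (1, 0)

pivot columns: 0, 1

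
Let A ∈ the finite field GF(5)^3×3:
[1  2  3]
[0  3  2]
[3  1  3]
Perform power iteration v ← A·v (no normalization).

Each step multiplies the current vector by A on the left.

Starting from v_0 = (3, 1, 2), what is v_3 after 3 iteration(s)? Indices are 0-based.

v_3 = (3, 0, 1)

v_0 = (3, 1, 2).
v_1 = A·v_0 = (1, 2, 1).
v_2 = A·v_1 = (3, 3, 3).
v_3 = A·v_2 = (3, 0, 1).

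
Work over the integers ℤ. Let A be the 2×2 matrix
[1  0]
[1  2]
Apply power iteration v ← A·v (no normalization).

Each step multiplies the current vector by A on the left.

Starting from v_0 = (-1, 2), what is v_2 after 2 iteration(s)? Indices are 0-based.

v_2 = (-1, 5)

v_0 = (-1, 2).
v_1 = A·v_0 = (-1, 3).
v_2 = A·v_1 = (-1, 5).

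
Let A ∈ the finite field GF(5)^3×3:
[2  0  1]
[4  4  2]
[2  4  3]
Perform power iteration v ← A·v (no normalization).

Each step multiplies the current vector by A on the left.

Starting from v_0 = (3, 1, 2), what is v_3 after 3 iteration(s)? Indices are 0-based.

v_0 = (3, 1, 2).
v_1 = A·v_0 = (3, 0, 1).
v_2 = A·v_1 = (2, 4, 4).
v_3 = A·v_2 = (3, 2, 2).

v_3 = (3, 2, 2)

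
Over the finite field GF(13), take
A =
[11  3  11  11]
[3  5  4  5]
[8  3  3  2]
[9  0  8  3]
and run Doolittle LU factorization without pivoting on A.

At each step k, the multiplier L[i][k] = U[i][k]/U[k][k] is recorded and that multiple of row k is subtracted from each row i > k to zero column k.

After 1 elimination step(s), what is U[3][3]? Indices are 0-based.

U[3][3] = 7

Step 1: pivot at (0,0) is 11.
  row1 ← row1 − (5)·row0  ⇒  L[1][0]=5, U row1=(0, 3, 1, 2)
  row2 ← row2 − (9)·row0  ⇒  L[2][0]=9, U row2=(0, 2, 8, 7)
  row3 ← row3 − (2)·row0  ⇒  L[3][0]=2, U row3=(0, 7, 12, 7)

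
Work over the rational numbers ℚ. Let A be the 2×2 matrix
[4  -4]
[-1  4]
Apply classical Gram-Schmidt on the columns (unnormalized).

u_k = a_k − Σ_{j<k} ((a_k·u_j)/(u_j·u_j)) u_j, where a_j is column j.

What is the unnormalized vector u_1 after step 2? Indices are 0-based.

u_1 = (12/17, 48/17)

Step 1: u_0 = a_0 = (4, -1).
Step 2: u_1 = a_1 − (-20/17)·u_0 = (12/17, 48/17).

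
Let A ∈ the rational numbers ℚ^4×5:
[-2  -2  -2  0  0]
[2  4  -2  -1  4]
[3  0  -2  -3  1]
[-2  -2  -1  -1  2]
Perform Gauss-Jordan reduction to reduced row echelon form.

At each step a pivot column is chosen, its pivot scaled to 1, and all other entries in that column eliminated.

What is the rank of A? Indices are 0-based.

step 1: normalize row 0 (÷-2) = (1, 1, 1, 0, 0)
  row 1: subtract 2×row0 = (0, 2, -4, -1, 4)
  row 2: subtract 3×row0 = (0, -3, -5, -3, 1)
  row 3: subtract -2×row0 = (0, 0, 1, -1, 2)
step 2: normalize row 1 (÷2) = (0, 1, -2, -1/2, 2)
  row 0: subtract 1×row1 = (1, 0, 3, 1/2, -2)
  row 2: subtract -3×row1 = (0, 0, -11, -9/2, 7)
step 3: normalize row 2 (÷-11) = (0, 0, 1, 9/22, -7/11)
  row 0: subtract 3×row2 = (1, 0, 0, -8/11, -1/11)
  row 1: subtract -2×row2 = (0, 1, 0, 7/22, 8/11)
  row 3: subtract 1×row2 = (0, 0, 0, -31/22, 29/11)
step 4: normalize row 3 (÷-31/22) = (0, 0, 0, 1, -58/31)
  row 0: subtract -8/11×row3 = (1, 0, 0, 0, -45/31)
  row 1: subtract 7/22×row3 = (0, 1, 0, 0, 41/31)
  row 2: subtract 9/22×row3 = (0, 0, 1, 0, 4/31)

rank = 4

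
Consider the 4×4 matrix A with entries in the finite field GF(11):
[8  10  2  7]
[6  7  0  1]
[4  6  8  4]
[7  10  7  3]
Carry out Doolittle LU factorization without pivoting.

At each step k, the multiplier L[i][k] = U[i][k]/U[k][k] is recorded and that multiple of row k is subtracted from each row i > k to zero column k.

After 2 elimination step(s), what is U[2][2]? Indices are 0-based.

[col 0] pivot 8
  R1 -= 9*R0 → (0, 5, 4, 4)  (L[1][0] := 9)
  R2 -= 6*R0 → (0, 1, 7, 6)  (L[2][0] := 6)
  R3 -= 5*R0 → (0, 4, 8, 1)  (L[3][0] := 5)
[col 1] pivot 5
  R2 -= 9*R1 → (0, 0, 4, 3)  (L[2][1] := 9)
  R3 -= 3*R1 → (0, 0, 7, 0)  (L[3][1] := 3)

U[2][2] = 4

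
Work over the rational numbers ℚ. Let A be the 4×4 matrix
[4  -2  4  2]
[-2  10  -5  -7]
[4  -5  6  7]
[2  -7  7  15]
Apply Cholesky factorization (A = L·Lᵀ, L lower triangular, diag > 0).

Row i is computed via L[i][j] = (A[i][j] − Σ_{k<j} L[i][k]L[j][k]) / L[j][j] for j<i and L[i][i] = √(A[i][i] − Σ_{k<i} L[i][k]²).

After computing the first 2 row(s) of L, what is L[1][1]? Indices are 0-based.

L[1][1] = 3

Step 1: L[0][0] = √(4) = 2.
  L[1][0] = (-2) / L[0][0] = -1.
Step 2: L[1][1] = √(9) = 3.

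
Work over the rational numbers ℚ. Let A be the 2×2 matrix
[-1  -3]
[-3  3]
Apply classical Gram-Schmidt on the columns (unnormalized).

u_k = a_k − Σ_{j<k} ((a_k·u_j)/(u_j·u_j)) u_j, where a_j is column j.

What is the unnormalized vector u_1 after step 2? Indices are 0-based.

Step 1: u_0 = a_0 = (-1, -3).
Step 2: u_1 = a_1 − (-3/5)·u_0 = (-18/5, 6/5).

u_1 = (-18/5, 6/5)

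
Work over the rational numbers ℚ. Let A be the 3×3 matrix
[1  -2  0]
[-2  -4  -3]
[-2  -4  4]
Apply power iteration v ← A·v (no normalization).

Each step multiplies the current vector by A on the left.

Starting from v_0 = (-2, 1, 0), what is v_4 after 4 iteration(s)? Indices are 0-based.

v_0 = (-2, 1, 0).
v_1 = A·v_0 = (-4, 0, 0).
v_2 = A·v_1 = (-4, 8, 8).
v_3 = A·v_2 = (-20, -48, 8).
v_4 = A·v_3 = (76, 208, 264).

v_4 = (76, 208, 264)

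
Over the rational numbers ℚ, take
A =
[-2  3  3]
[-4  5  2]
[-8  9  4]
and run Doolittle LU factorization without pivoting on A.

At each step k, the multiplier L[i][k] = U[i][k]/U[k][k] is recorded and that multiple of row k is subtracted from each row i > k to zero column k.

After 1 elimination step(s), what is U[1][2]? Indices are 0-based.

Step 1: pivot at (0,0) is -2.
  row1 ← row1 − (2)·row0  ⇒  L[1][0]=2, U row1=(0, -1, -4)
  row2 ← row2 − (4)·row0  ⇒  L[2][0]=4, U row2=(0, -3, -8)

U[1][2] = -4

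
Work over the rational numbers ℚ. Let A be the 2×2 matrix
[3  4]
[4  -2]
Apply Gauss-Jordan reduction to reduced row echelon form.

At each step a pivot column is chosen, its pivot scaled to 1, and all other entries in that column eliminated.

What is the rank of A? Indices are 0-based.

rank = 2

[1] R0 /= 3  ⇒  (1, 4/3)
     R1 -= 4·R0  ⇒  (0, -22/3)
[2] R1 /= -22/3  ⇒  (0, 1)
     R0 -= 4/3·R1  ⇒  (1, 0)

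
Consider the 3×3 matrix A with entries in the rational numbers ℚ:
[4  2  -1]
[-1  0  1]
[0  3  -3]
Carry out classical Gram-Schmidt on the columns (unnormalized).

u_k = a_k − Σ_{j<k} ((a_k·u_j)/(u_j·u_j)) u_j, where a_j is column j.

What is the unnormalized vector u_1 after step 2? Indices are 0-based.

Step 1: u_0 = a_0 = (4, -1, 0).
Step 2: u_1 = a_1 − (8/17)·u_0 = (2/17, 8/17, 3).

u_1 = (2/17, 8/17, 3)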